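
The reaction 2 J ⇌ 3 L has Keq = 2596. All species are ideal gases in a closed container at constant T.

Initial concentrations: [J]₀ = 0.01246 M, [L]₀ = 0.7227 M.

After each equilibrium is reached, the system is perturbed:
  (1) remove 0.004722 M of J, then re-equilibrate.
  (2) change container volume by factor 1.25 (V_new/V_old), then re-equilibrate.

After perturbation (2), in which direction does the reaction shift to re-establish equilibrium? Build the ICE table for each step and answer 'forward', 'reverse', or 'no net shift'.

Direction: forward

Q₀ = 2431 vs Keq = 2596 ⇒ Q<K, forward
Step 1:
                  J         L
  I         0.01246    0.7227
  C       -3.8720e-04 5.8080e-04
  E         0.01207    0.7233
  solve Keq expr → x = 1.9360e-04; check Q = 2596
Then remove 0.004722 M of J.
Step 2:
                  J         L
  I        0.007351    0.7233
  C        0.004551 -0.006827
  E          0.0119    0.7165
  solve Keq expr → x = -0.002276; check Q = 2596
Then change container volume by factor 1.25 (V_new/V_old).
Step 3:
                  J         L
  I        0.009522    0.5732
  C       -9.7270e-04  0.001459
  E        0.008549    0.5746
  solve Keq expr → x = 4.8635e-04; check Q = 2596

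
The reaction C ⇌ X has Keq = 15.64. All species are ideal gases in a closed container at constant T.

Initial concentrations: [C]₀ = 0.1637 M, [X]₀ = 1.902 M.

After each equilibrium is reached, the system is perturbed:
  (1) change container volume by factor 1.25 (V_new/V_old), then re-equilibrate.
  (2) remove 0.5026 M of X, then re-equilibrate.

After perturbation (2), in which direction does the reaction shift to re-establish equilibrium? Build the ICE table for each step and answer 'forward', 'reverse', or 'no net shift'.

Direction: forward

Q₀ = 11.62 vs Keq = 15.64 ⇒ Q<K, forward
Step 1:
                    C           X
  init         0.1637       1.902
  Δ          -0.03956     0.03956
  eq           0.1241       1.942
  solve Keq expr → x = 0.03956; check Q = 15.64
Then change container volume by factor 1.25 (V_new/V_old).
Step 2:
                    C           X
  init        0.09931       1.553
  Δ                 0           0
  eq          0.09931       1.553
  solve Keq expr → x = 0; check Q = 15.64
Then remove 0.5026 M of X.
Step 3:
                    C           X
  init        0.09931       1.051
  Δ           -0.0302      0.0302
  eq          0.06911       1.081
  solve Keq expr → x = 0.0302; check Q = 15.64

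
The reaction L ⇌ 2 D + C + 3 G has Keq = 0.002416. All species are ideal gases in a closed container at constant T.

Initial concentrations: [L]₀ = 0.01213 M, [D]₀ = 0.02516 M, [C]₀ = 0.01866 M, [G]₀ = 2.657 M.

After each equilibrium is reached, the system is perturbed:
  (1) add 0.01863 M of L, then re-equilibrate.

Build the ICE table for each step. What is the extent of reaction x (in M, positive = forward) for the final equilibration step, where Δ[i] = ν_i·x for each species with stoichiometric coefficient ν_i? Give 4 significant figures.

x = 0.00196 M

Q₀ = 0.01827 vs Keq = 0.002416 ⇒ Q>K, reverse
Step 1:
                    L           D           C           G
  init        0.01213     0.02516     0.01866       2.657
  Δ          0.005809    -0.01162   -0.005809    -0.01743
  eq          0.01794     0.01354     0.01285        2.64
  solve Keq expr → x = -0.005809; check Q = 0.002416
Then add 0.01863 M of L.
Step 2:
                    L           D           C           G
  init        0.03657     0.01354     0.01285        2.64
  Δ          -0.00196     0.00392     0.00196     0.00588
  eq          0.03461     0.01746     0.01481       2.645
  solve Keq expr → x = 0.00196; check Q = 0.002416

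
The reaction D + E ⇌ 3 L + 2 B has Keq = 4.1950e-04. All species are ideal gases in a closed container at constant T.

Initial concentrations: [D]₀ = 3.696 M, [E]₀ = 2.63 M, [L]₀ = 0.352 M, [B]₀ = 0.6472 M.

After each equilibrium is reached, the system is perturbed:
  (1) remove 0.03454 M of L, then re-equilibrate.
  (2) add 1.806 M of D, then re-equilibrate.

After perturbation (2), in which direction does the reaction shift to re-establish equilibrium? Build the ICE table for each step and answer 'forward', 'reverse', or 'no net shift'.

Direction: forward

Q₀ = 0.001879 vs Keq = 4.1950e-04 ⇒ Q>K, reverse
Step 1:
                   D          E          L          B
  init         3.696       2.63      0.352     0.6472
  Δ          0.03912    0.03912    -0.1174   -0.07824
  eq           3.735      2.669     0.2346      0.569
  solve Keq expr → x = -0.03912; check Q = 4.1950e-04
Then remove 0.03454 M of L.
Step 2:
                   D          E          L          B
  init         3.735      2.669     0.2001      0.569
  Δ        -0.009637  -0.009637    0.02891    0.01927
  eq           3.725      2.659      0.229     0.5882
  solve Keq expr → x = 0.009637; check Q = 4.1950e-04
Then add 1.806 M of D.
Step 3:
                   D          E          L          B
  init         5.531      2.659      0.229     0.5882
  Δ        -0.008896  -0.008896    0.02669    0.01779
  eq           5.523      2.651     0.2557      0.606
  solve Keq expr → x = 0.008896; check Q = 4.1950e-04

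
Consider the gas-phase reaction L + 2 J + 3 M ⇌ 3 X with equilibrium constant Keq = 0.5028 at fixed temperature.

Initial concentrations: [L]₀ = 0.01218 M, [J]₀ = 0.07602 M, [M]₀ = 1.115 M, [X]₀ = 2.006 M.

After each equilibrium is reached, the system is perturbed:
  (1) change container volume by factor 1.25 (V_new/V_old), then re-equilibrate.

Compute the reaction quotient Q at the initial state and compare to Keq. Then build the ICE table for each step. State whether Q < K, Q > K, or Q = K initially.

Q₀ = 8.2730e+04; Q > K (proceeds reverse)

Q₀ = 8.2730e+04 vs Keq = 0.5028 ⇒ Q>K, reverse
Step 1:
                    L           J           M           X
  init        0.01218     0.07602       1.115       2.006
  Δ            0.3387      0.6775       1.016      -1.016
  eq           0.3509      0.7535       2.131      0.9898
  solve Keq expr → x = -0.3387; check Q = 0.5028
Then change container volume by factor 1.25 (V_new/V_old).
Step 2:
                    L           J           M           X
  init         0.2807      0.6028       1.705      0.7918
  Δ           0.02489     0.04978     0.07468    -0.07468
  eq           0.3056      0.6526        1.78      0.7172
  solve Keq expr → x = -0.02489; check Q = 0.5028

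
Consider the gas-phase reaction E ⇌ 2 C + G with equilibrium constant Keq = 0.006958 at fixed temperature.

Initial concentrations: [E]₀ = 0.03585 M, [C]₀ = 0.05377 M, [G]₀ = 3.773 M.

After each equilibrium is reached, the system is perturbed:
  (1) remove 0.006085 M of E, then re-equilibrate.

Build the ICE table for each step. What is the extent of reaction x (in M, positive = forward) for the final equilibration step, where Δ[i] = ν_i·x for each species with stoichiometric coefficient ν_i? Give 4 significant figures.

Q₀ = 0.3043 vs Keq = 0.006958 ⇒ Q>K, reverse
Step 1:
                  E         C         G
  Initial   0.03585   0.05377     3.773
  Change    0.02172  -0.04344  -0.02172
  Equil     0.05757   0.01033     3.751
  solve Keq expr → x = -0.02172; check Q = 0.006958
Then remove 0.006085 M of E.
Step 2:
                  E         C         G
  Initial   0.05148   0.01033     3.751
  Change  2.6782e-04 -5.3564e-04 -2.6782e-04
  Equil     0.05175  0.009798     3.751
  solve Keq expr → x = -2.6782e-04; check Q = 0.006958

x = -2.6782e-04 M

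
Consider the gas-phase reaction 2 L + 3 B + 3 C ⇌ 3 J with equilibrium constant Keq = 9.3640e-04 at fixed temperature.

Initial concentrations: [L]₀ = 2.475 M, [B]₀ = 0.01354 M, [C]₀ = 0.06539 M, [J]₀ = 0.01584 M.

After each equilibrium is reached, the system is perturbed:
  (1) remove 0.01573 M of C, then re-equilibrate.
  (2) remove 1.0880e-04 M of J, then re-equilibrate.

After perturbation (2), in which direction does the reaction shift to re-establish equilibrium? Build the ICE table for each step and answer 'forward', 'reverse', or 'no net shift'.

Direction: forward

Q₀ = 934.8 vs Keq = 9.3640e-04 ⇒ Q>K, reverse
Step 1:
                  L         B         C         J
  init        2.475   0.01354   0.06539   0.01584
  Δ         0.01028   0.01542   0.01542  -0.01542
  eq          2.485   0.02896   0.08081 4.2008e-04
  solve Keq expr → x = -0.00514; check Q = 9.3640e-04
Then remove 0.01573 M of C.
Step 2:
                  L         B         C         J
  init        2.485   0.02896   0.06508 4.2008e-04
  Δ       5.3605e-05 8.0407e-05 8.0407e-05 -8.0407e-05
  eq          2.485   0.02904   0.06516 3.3967e-04
  solve Keq expr → x = -2.6802e-05; check Q = 9.3640e-04
Then remove 1.0880e-04 M of J.
Step 3:
                  L         B         C         J
  init        2.485   0.02904   0.06516 2.3087e-04
  Δ       -7.1324e-05 -1.0699e-04 -1.0699e-04 1.0699e-04
  eq          2.485   0.02893   0.06505 3.3786e-04
  solve Keq expr → x = 3.5662e-05; check Q = 9.3640e-04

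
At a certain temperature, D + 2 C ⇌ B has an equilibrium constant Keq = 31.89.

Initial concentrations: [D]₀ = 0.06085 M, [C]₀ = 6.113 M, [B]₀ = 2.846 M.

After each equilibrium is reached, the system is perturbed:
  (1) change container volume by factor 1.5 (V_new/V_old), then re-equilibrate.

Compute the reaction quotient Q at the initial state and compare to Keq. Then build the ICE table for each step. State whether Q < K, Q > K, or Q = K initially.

Q₀ = 1.252 vs Keq = 31.89 ⇒ Q<K, forward
Step 1:
                    D           C           B
  I           0.06085       6.113       2.846
  C          -0.05832     -0.1166     0.05832
  E          0.002533       5.996       2.904
  solve Keq expr → x = 0.05832; check Q = 31.89
Then change container volume by factor 1.5 (V_new/V_old).
Step 2:
                    D           C           B
  I          0.001689       3.998       1.936
  C          0.002099    0.004197   -0.002099
  E          0.003787       4.002       1.934
  solve Keq expr → x = -0.002099; check Q = 31.89

Q₀ = 1.252; Q < K (proceeds forward)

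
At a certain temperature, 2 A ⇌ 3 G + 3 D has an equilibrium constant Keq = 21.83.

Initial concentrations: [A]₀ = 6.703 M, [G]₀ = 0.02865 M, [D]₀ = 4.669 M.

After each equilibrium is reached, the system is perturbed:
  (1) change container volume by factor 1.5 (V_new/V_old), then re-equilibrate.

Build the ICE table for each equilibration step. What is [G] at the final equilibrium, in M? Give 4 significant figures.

Q₀ = 5.3273e-05 vs Keq = 21.83 ⇒ Q<K, forward
Step 1:
                  A         G         D
  Initial     6.703   0.02865     4.669
  Change    -0.9593     1.439     1.439
  Equil       5.744     1.468     6.108
  solve Keq expr → x = 0.4796; check Q = 21.83
Then change container volume by factor 1.5 (V_new/V_old).
Step 2:
                  A         G         D
  Initial     3.829    0.9784     4.072
  Change    -0.3019    0.4529    0.4529
  Equil       3.527     1.431     4.525
  solve Keq expr → x = 0.151; check Q = 21.83

[G]_eq = 1.431 M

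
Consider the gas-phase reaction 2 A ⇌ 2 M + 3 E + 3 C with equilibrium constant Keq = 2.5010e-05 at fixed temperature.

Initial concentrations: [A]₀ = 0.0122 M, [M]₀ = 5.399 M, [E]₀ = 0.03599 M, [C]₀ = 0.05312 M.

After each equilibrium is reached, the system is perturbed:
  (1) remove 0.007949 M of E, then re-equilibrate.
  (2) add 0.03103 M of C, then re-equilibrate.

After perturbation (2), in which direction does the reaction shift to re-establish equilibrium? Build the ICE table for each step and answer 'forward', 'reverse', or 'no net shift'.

Q₀ = 0.001368 vs Keq = 2.5010e-05 ⇒ Q>K, reverse
Step 1:
                  A         M         E         C
  Initial    0.0122     5.399   0.03599   0.05312
  Change    0.01044  -0.01044  -0.01566  -0.01566
  Equil     0.02264     5.389   0.02033   0.03746
  solve Keq expr → x = -0.005221; check Q = 2.5010e-05
Then remove 0.007949 M of E.
Step 2:
                  A         M         E         C
  Initial   0.02264     5.389   0.01238   0.03746
  Change  -0.002858  0.002858  0.004287  0.004287
  Equil     0.01978     5.391   0.01667   0.04174
  solve Keq expr → x = 0.001429; check Q = 2.5010e-05
Then add 0.03103 M of C.
Step 3:
                  A         M         E         C
  Initial   0.01978     5.391   0.01667   0.07277
  Change   0.003464 -0.003464 -0.005197 -0.005197
  Equil     0.02325     5.388   0.01147   0.06758
  solve Keq expr → x = -0.001732; check Q = 2.5010e-05

Direction: reverse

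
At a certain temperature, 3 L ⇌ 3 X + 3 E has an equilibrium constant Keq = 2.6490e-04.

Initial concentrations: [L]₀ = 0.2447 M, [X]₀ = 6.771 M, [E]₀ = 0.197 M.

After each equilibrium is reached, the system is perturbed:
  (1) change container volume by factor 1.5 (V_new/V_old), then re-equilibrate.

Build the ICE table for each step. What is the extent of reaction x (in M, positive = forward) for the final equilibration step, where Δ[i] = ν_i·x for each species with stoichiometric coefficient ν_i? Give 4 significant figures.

Q₀ = 162 vs Keq = 2.6490e-04 ⇒ Q>K, reverse
Step 1:
                  L         X         E
  I          0.2447     6.771     0.197
  C          0.1927   -0.1927   -0.1927
  E          0.4374     6.578  0.004271
  solve Keq expr → x = -0.06424; check Q = 2.6490e-04
Then change container volume by factor 1.5 (V_new/V_old).
Step 2:
                  L         X         E
  I          0.2916     4.386  0.002847
  C       -0.001402  0.001402  0.001402
  E          0.2902     4.387  0.004249
  solve Keq expr → x = 4.6722e-04; check Q = 2.6490e-04

x = 4.6722e-04 M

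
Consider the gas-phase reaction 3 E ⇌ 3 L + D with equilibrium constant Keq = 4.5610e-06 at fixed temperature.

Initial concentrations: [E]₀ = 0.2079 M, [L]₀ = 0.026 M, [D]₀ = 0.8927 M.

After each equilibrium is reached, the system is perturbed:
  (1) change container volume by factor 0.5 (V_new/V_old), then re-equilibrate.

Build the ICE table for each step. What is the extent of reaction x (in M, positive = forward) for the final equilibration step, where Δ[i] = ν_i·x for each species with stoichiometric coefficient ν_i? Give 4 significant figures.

x = -5.3856e-04 M

Q₀ = 0.001746 vs Keq = 4.5610e-06 ⇒ Q>K, reverse
Step 1:
                  E         L         D
  Initial    0.2079     0.026    0.8927
  Change    0.02203  -0.02203 -0.007343
  Equil      0.2299  0.003971    0.8854
  solve Keq expr → x = -0.007343; check Q = 4.5610e-06
Then change container volume by factor 0.5 (V_new/V_old).
Step 2:
                  E         L         D
  Initial    0.4599  0.007942     1.771
  Change   0.001616 -0.001616 -5.3856e-04
  Equil      0.4615  0.006326      1.77
  solve Keq expr → x = -5.3856e-04; check Q = 4.5610e-06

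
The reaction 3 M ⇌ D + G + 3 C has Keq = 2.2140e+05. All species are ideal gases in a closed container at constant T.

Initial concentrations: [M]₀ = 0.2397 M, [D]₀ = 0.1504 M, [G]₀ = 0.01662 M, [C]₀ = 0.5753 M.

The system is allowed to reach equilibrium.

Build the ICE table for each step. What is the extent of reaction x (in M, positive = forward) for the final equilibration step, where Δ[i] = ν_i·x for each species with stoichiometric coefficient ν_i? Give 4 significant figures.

x = 0.07865 M

Q₀ = 0.03456 vs Keq = 2.2140e+05 ⇒ Q<K, forward
Step 1:
                  M         D         G         C
  Initial    0.2397    0.1504   0.01662    0.5753
  Change     -0.236   0.07865   0.07865     0.236
  Equil    0.003747    0.2291   0.09527    0.8113
  solve Keq expr → x = 0.07865; check Q = 2.2140e+05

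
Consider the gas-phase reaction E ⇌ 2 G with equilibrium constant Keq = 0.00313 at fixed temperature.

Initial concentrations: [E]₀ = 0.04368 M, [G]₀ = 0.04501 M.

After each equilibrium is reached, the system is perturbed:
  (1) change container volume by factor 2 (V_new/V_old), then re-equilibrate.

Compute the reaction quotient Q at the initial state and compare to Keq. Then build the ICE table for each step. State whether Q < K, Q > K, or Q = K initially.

Q₀ = 0.04638 vs Keq = 0.00313 ⇒ Q>K, reverse
Step 1:
                   E          G
  Initial    0.04368    0.04501
  Change     0.01569   -0.03138
  Equil      0.05937    0.01363
  solve Keq expr → x = -0.01569; check Q = 0.00313
Then change container volume by factor 2 (V_new/V_old).
Step 2:
                   E          G
  Initial    0.02968   0.006816
  Change   -0.001305   0.002609
  Equil      0.02838   0.009425
  solve Keq expr → x = 0.001305; check Q = 0.00313

Q₀ = 0.04638; Q > K (proceeds reverse)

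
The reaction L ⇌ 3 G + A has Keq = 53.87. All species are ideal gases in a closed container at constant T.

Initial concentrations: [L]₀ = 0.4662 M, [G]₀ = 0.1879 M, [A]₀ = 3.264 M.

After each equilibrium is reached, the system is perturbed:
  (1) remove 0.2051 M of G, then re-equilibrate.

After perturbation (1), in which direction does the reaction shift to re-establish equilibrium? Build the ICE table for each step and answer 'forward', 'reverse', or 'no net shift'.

Q₀ = 0.04645 vs Keq = 53.87 ⇒ Q<K, forward
Step 1:
                  L         G         A
  init       0.4662    0.1879     3.264
  Δ         -0.3443     1.033    0.3443
  eq         0.1219     1.221     3.608
  solve Keq expr → x = 0.3443; check Q = 53.87
Then remove 0.2051 M of G.
Step 2:
                  L         G         A
  init       0.1219     1.016     3.608
  Δ        -0.03032   0.09097   0.03032
  eq        0.09156     1.107     3.639
  solve Keq expr → x = 0.03032; check Q = 53.87

Direction: forward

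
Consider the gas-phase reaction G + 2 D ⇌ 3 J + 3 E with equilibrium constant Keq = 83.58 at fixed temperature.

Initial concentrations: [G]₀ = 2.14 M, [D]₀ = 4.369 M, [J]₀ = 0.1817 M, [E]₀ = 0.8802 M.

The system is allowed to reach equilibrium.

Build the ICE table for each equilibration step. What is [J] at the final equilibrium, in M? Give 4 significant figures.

[J]_eq = 2.707 M

Q₀ = 1.0015e-04 vs Keq = 83.58 ⇒ Q<K, forward
Step 1:
                    G           D           J           E
  I              2.14       4.369      0.1817      0.8802
  C           -0.8416      -1.683       2.525       2.525
  E             1.298       2.686       2.707       3.405
  solve Keq expr → x = 0.8416; check Q = 83.58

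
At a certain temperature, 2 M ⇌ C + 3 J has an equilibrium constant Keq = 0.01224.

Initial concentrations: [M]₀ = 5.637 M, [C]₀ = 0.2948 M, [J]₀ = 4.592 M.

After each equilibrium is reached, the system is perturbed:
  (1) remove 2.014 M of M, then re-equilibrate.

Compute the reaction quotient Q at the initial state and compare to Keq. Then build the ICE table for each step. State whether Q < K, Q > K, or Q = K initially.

Q₀ = 0.8983 vs Keq = 0.01224 ⇒ Q>K, reverse
Step 1:
                  M         C         J
  I           5.637    0.2948     4.592
  C          0.5715   -0.2857   -0.8572
  E           6.208  0.009057     3.735
  solve Keq expr → x = -0.2857; check Q = 0.01224
Then remove 2.014 M of M.
Step 2:
                  M         C         J
  I           4.194  0.009057     3.735
  C        0.009709 -0.004855  -0.01456
  E           4.204  0.004202      3.72
  solve Keq expr → x = -0.004855; check Q = 0.01224

Q₀ = 0.8983; Q > K (proceeds reverse)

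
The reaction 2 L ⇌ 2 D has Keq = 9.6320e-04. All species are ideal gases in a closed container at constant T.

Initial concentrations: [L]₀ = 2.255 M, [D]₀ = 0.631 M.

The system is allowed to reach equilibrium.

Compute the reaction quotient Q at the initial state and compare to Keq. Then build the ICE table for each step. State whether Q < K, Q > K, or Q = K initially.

Q₀ = 0.0783; Q > K (proceeds reverse)

Q₀ = 0.0783 vs Keq = 9.6320e-04 ⇒ Q>K, reverse
Step 1:
                   L          D
  I            2.255      0.631
  C           0.5441    -0.5441
  E            2.799    0.08687
  solve Keq expr → x = -0.2721; check Q = 9.6320e-04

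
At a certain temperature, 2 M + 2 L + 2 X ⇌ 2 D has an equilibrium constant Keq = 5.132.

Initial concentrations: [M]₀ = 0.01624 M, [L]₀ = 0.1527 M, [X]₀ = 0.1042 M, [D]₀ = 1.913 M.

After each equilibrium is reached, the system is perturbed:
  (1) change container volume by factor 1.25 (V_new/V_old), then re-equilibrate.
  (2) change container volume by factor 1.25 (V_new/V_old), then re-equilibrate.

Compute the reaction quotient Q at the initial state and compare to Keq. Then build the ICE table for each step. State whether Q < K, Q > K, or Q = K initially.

Q₀ = 5.4808e+07 vs Keq = 5.132 ⇒ Q>K, reverse
Step 1:
                   M          L          X          D
  I          0.01624     0.1527     0.1042      1.913
  C           0.7188     0.7188     0.7188    -0.7188
  E            0.735     0.8715      0.823      1.194
  solve Keq expr → x = -0.3594; check Q = 5.132
Then change container volume by factor 1.25 (V_new/V_old).
Step 2:
                   M          L          X          D
  I            0.588     0.6972     0.6584     0.9554
  C          0.08151    0.08151    0.08151   -0.08151
  E           0.6695     0.7787     0.7399     0.8739
  solve Keq expr → x = -0.04076; check Q = 5.132
Then change container volume by factor 1.25 (V_new/V_old).
Step 3:
                   M          L          X          D
  I           0.5356      0.623     0.5919     0.6991
  C          0.06995    0.06995    0.06995   -0.06995
  E           0.6056     0.6929     0.6619     0.6291
  solve Keq expr → x = -0.03497; check Q = 5.132

Q₀ = 5.4808e+07; Q > K (proceeds reverse)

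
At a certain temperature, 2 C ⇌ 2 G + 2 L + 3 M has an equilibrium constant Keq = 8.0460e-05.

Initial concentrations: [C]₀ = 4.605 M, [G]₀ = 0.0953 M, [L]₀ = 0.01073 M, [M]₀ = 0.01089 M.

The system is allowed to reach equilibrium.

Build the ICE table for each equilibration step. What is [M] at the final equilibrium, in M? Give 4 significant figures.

Q₀ = 6.3681e-14 vs Keq = 8.0460e-05 ⇒ Q<K, forward
Step 1:
                   C          G          L          M
  I            4.605     0.0953    0.01073    0.01089
  C          -0.3004     0.3004     0.3004     0.4507
  E            4.305     0.3957     0.3112     0.4615
  solve Keq expr → x = 0.1502; check Q = 8.0460e-05

[M]_eq = 0.4615 M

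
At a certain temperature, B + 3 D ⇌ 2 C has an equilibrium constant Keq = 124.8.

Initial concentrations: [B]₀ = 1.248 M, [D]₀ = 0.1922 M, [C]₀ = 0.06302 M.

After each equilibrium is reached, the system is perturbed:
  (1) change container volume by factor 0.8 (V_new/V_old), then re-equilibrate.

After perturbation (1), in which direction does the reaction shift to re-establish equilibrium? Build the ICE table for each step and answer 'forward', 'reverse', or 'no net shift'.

Direction: forward

Q₀ = 0.4482 vs Keq = 124.8 ⇒ Q<K, forward
Step 1:
                    B           D           C
  init          1.248      0.1922     0.06302
  Δ          -0.04597     -0.1379     0.09194
  eq            1.202      0.0543       0.155
  solve Keq expr → x = 0.04597; check Q = 124.8
Then change container volume by factor 0.8 (V_new/V_old).
Step 2:
                    B           D           C
  init          1.503     0.06787      0.1937
  Δ         -0.002748   -0.008244    0.005496
  eq              1.5     0.05963      0.1992
  solve Keq expr → x = 0.002748; check Q = 124.8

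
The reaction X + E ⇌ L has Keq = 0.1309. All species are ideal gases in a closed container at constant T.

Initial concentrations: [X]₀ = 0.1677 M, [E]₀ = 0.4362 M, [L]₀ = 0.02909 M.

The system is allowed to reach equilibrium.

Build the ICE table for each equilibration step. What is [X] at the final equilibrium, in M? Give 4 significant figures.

Q₀ = 0.3977 vs Keq = 0.1309 ⇒ Q>K, reverse
Step 1:
                    X           E           L
  Initial      0.1677      0.4362     0.02909
  Change      0.01805     0.01805    -0.01805
  Equil        0.1857      0.4542     0.01104
  solve Keq expr → x = -0.01805; check Q = 0.1309

[X]_eq = 0.1857 M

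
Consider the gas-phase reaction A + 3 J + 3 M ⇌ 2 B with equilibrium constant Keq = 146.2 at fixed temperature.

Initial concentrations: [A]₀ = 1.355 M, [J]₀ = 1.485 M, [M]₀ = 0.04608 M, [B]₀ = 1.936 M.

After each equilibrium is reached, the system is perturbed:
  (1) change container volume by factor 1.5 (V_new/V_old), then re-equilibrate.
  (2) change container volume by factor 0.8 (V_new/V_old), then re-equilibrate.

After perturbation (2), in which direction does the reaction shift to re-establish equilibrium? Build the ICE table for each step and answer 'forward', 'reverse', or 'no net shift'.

Q₀ = 8633 vs Keq = 146.2 ⇒ Q>K, reverse
Step 1:
                    A           J           M           B
  Initial       1.355       1.485     0.04608       1.936
  Change       0.0382      0.1146      0.1146     -0.0764
  Equil         1.393         1.6      0.1607        1.86
  solve Keq expr → x = -0.0382; check Q = 146.2
Then change container volume by factor 1.5 (V_new/V_old).
Step 2:
                    A           J           M           B
  Initial      0.9288       1.066      0.1071        1.24
  Change      0.02701     0.08103     0.08103    -0.05402
  Equil        0.9558       1.147      0.1881       1.186
  solve Keq expr → x = -0.02701; check Q = 146.2
Then change container volume by factor 0.8 (V_new/V_old).
Step 3:
                    A           J           M           B
  Initial       1.195       1.434      0.2352       1.482
  Change     -0.02055    -0.06164    -0.06164      0.0411
  Equil         1.174       1.373      0.1735       1.523
  solve Keq expr → x = 0.02055; check Q = 146.2

Direction: forward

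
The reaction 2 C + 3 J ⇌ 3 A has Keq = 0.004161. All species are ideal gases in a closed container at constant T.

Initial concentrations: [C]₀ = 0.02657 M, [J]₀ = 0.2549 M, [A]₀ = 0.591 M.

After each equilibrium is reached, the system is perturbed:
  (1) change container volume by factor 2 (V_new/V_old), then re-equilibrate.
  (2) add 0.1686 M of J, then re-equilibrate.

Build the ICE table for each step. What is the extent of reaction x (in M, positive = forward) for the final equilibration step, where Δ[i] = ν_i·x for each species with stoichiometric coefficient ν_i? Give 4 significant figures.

x = 0.002712 M

Q₀ = 1.7655e+04 vs Keq = 0.004161 ⇒ Q>K, reverse
Step 1:
                  C         J         A
  Initial   0.02657    0.2549     0.591
  Change     0.3503    0.5255   -0.5255
  Equil      0.3769    0.7804    0.0655
  solve Keq expr → x = -0.1752; check Q = 0.004161
Then change container volume by factor 2 (V_new/V_old).
Step 2:
                  C         J         A
  Initial    0.1885    0.3902   0.03275
  Change   0.007327   0.01099  -0.01099
  Equil      0.1958    0.4012   0.02176
  solve Keq expr → x = -0.003664; check Q = 0.004161
Then add 0.1686 M of J.
Step 3:
                  C         J         A
  Initial    0.1958    0.5698   0.02176
  Change  -0.005425 -0.008137  0.008137
  Equil      0.1904    0.5617   0.02989
  solve Keq expr → x = 0.002712; check Q = 0.004161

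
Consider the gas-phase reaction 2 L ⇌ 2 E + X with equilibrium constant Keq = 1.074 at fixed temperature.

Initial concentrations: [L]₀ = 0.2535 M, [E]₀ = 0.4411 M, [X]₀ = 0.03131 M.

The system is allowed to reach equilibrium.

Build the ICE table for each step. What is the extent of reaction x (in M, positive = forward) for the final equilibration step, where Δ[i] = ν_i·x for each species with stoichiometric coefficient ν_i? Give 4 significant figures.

x = 0.05133 M

Q₀ = 0.0948 vs Keq = 1.074 ⇒ Q<K, forward
Step 1:
                    L           E           X
  Initial      0.2535      0.4411     0.03131
  Change      -0.1027      0.1027     0.05133
  Equil        0.1508      0.5438     0.08264
  solve Keq expr → x = 0.05133; check Q = 1.074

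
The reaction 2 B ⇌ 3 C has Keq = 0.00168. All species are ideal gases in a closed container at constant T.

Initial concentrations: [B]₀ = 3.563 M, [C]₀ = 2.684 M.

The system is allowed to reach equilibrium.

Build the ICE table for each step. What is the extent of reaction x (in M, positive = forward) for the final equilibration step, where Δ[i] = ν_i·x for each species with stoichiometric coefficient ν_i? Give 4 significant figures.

x = -0.777 M

Q₀ = 1.523 vs Keq = 0.00168 ⇒ Q>K, reverse
Step 1:
                    B           C
  init          3.563       2.684
  Δ             1.554      -2.331
  eq            5.117       0.353
  solve Keq expr → x = -0.777; check Q = 0.00168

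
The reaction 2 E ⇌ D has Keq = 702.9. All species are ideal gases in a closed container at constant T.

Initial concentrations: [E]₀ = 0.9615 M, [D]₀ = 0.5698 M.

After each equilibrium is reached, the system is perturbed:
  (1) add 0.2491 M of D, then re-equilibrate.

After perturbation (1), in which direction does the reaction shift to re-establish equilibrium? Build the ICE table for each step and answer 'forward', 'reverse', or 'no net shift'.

Q₀ = 0.6163 vs Keq = 702.9 ⇒ Q<K, forward
Step 1:
                   E          D
  I           0.9615     0.5698
  C          -0.9232     0.4616
  E          0.03831      1.031
  solve Keq expr → x = 0.4616; check Q = 702.9
Then add 0.2491 M of D.
Step 2:
                   E          D
  I          0.03831       1.28
  C          0.00434   -0.00217
  E          0.04265      1.278
  solve Keq expr → x = -0.00217; check Q = 702.9

Direction: reverse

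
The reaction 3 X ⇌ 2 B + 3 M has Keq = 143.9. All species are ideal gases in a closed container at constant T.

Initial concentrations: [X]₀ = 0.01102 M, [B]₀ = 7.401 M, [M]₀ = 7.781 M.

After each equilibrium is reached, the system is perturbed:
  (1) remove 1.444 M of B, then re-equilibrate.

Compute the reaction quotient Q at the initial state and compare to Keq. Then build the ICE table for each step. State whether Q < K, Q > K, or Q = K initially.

Q₀ = 1.9282e+10; Q > K (proceeds reverse)

Q₀ = 1.9282e+10 vs Keq = 143.9 ⇒ Q>K, reverse
Step 1:
                  X         B         M
  I         0.01102     7.401     7.781
  C           2.889    -1.926    -2.889
  E             2.9     5.475     4.892
  solve Keq expr → x = -0.963; check Q = 143.9
Then remove 1.444 M of B.
Step 2:
                  X         B         M
  I             2.9     4.031     4.892
  C         -0.3046     0.203    0.3046
  E           2.595     4.234     5.197
  solve Keq expr → x = 0.1015; check Q = 143.9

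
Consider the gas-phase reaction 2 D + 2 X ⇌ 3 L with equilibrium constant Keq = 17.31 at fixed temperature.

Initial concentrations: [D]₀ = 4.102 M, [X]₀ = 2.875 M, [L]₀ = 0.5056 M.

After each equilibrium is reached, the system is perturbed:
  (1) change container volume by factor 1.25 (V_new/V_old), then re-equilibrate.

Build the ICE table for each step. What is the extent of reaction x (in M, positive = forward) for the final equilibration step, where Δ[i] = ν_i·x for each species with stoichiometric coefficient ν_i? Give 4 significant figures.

x = -0.01926 M

Q₀ = 9.2930e-04 vs Keq = 17.31 ⇒ Q<K, forward
Step 1:
                  D         X         L
  I           4.102     2.875    0.5056
  C          -2.067    -2.067       3.1
  E           2.035    0.8084     3.605
  solve Keq expr → x = 1.033; check Q = 17.31
Then change container volume by factor 1.25 (V_new/V_old).
Step 2:
                  D         X         L
  I           1.628    0.6467     2.884
  C         0.03851   0.03851  -0.05777
  E           1.667    0.6853     2.827
  solve Keq expr → x = -0.01926; check Q = 17.31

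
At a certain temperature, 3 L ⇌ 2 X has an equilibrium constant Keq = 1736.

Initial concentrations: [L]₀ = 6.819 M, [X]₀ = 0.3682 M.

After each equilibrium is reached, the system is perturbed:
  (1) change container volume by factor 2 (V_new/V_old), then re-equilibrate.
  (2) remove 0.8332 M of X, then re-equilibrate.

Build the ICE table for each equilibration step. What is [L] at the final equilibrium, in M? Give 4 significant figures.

Q₀ = 4.2757e-04 vs Keq = 1736 ⇒ Q<K, forward
Step 1:
                   L          X
  Initial      6.819     0.3682
  Change      -6.584      4.389
  Equil       0.2354      4.757
  solve Keq expr → x = 2.195; check Q = 1736
Then change container volume by factor 2 (V_new/V_old).
Step 2:
                   L          X
  Initial     0.1177      2.379
  Change     0.02976   -0.01984
  Equil       0.1474      2.359
  solve Keq expr → x = -0.00992; check Q = 1736
Then remove 0.8332 M of X.
Step 3:
                   L          X
  Initial     0.1474      1.526
  Change    -0.03602    0.02401
  Equil       0.1114       1.55
  solve Keq expr → x = 0.01201; check Q = 1736

[L]_eq = 0.1114 M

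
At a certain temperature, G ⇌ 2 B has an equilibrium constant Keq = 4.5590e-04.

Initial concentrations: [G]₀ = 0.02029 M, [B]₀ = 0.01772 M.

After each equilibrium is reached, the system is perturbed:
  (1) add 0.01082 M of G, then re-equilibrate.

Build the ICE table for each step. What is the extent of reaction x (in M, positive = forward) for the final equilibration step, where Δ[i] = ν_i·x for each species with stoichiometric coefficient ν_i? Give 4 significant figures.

Q₀ = 0.01548 vs Keq = 4.5590e-04 ⇒ Q>K, reverse
Step 1:
                  G         B
  init      0.02029   0.01772
  Δ        0.007093  -0.01419
  eq        0.02738  0.003533
  solve Keq expr → x = -0.007093; check Q = 4.5590e-04
Then add 0.01082 M of G.
Step 2:
                  G         B
  init       0.0382  0.003533
  Δ       -3.1151e-04 6.2303e-04
  eq        0.03789  0.004156
  solve Keq expr → x = 3.1151e-04; check Q = 4.5590e-04

x = 3.1151e-04 M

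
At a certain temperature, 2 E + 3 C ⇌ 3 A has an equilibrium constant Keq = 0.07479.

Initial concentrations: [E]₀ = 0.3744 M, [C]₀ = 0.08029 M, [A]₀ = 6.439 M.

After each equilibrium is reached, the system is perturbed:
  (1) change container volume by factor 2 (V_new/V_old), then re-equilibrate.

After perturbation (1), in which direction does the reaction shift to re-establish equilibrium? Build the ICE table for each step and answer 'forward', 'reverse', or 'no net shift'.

Direction: reverse

Q₀ = 3.6796e+06 vs Keq = 0.07479 ⇒ Q>K, reverse
Step 1:
                   E          C          A
  Initial     0.3744    0.08029      6.439
  Change       2.336      3.504     -3.504
  Equil         2.71      3.584      2.935
  solve Keq expr → x = -1.168; check Q = 0.07479
Then change container volume by factor 2 (V_new/V_old).
Step 2:
                   E          C          A
  Initial      1.355      1.792      1.468
  Change      0.1946     0.2919    -0.2919
  Equil         1.55      2.084      1.176
  solve Keq expr → x = -0.09729; check Q = 0.07479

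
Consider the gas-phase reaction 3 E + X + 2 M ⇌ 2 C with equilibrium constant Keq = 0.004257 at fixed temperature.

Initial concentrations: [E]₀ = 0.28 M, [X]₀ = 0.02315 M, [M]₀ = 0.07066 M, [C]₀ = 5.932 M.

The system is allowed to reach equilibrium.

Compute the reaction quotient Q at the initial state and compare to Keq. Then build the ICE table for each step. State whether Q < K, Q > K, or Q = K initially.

Q₀ = 1.3869e+07 vs Keq = 0.004257 ⇒ Q>K, reverse
Step 1:
                    E           X           M           C
  I              0.28     0.02315     0.07066       5.932
  C             4.647       1.549       3.098      -3.098
  E             4.927       1.572       3.168       2.834
  solve Keq expr → x = -1.549; check Q = 0.004257

Q₀ = 1.3869e+07; Q > K (proceeds reverse)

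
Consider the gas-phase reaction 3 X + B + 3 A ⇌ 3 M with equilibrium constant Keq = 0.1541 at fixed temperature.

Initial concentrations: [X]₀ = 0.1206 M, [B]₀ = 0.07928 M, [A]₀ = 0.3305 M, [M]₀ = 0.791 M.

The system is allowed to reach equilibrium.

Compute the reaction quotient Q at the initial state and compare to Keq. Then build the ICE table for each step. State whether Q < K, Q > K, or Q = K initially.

Q₀ = 9.8585e+04 vs Keq = 0.1541 ⇒ Q>K, reverse
Step 1:
                  X         B         A         M
  init       0.1206   0.07928    0.3305     0.791
  Δ          0.5735    0.1912    0.5735   -0.5735
  eq         0.6941    0.2704     0.904    0.2175
  solve Keq expr → x = -0.1912; check Q = 0.1541

Q₀ = 9.8585e+04; Q > K (proceeds reverse)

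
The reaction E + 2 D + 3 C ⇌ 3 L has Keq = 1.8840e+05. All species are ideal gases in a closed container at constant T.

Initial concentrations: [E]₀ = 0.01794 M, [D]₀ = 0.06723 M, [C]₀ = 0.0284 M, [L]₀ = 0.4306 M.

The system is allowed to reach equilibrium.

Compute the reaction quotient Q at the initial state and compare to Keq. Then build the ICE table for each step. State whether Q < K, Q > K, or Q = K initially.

Q₀ = 4.2985e+07 vs Keq = 1.8840e+05 ⇒ Q>K, reverse
Step 1:
                  E         D         C         L
  I         0.01794   0.06723    0.0284    0.4306
  C         0.01943   0.03886   0.05828  -0.05828
  E         0.03737    0.1061   0.08668    0.3723
  solve Keq expr → x = -0.01943; check Q = 1.8840e+05

Q₀ = 4.2985e+07; Q > K (proceeds reverse)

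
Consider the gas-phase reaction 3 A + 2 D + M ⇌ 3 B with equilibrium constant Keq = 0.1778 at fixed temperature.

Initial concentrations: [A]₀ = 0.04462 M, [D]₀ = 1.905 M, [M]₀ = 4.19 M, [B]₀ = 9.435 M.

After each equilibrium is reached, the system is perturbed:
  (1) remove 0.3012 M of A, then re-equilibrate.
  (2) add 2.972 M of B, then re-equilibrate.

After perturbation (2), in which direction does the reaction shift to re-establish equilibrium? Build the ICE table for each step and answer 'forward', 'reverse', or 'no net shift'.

Direction: reverse

Q₀ = 6.2177e+05 vs Keq = 0.1778 ⇒ Q>K, reverse
Step 1:
                  A         D         M         B
  init      0.04462     1.905      4.19     9.435
  Δ           2.789     1.859    0.9297    -2.789
  eq          2.834     3.764      5.12     6.646
  solve Keq expr → x = -0.9297; check Q = 0.1778
Then remove 0.3012 M of A.
Step 2:
                  A         D         M         B
  init        2.533     3.764      5.12     6.646
  Δ           0.167    0.1114   0.05568    -0.167
  eq            2.7     3.876     5.175     6.479
  solve Keq expr → x = -0.05568; check Q = 0.1778
Then add 2.972 M of B.
Step 3:
                  A         D         M         B
  init          2.7     3.876     5.175     9.451
  Δ          0.6617    0.4411    0.2206   -0.6617
  eq          3.361     4.317     5.396     8.789
  solve Keq expr → x = -0.2206; check Q = 0.1778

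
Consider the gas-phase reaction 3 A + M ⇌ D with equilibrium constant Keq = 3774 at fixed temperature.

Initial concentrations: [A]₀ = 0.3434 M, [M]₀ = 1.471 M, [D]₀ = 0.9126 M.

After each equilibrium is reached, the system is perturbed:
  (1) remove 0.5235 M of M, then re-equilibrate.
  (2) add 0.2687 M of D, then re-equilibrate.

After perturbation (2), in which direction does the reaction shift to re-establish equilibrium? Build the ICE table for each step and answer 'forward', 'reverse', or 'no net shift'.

Q₀ = 15.32 vs Keq = 3774 ⇒ Q<K, forward
Step 1:
                   A          M          D
  I           0.3434      1.471     0.9126
  C          -0.2855   -0.09517    0.09517
  E           0.0579      1.376      1.008
  solve Keq expr → x = 0.09517; check Q = 3774
Then remove 0.5235 M of M.
Step 2:
                   A          M          D
  I           0.0579     0.8523      1.008
  C         0.009859   0.003286  -0.003286
  E          0.06776     0.8556      1.004
  solve Keq expr → x = -0.003286; check Q = 3774
Then add 0.2687 M of D.
Step 3:
                   A          M          D
  I          0.06776     0.8556      1.273
  C         0.005484   0.001828  -0.001828
  E          0.07324     0.8574      1.271
  solve Keq expr → x = -0.001828; check Q = 3774

Direction: reverse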